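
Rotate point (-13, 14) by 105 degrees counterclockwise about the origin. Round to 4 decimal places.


x' = -13*cos(105) - 14*sin(105) = -10.1583
y' = -13*sin(105) + 14*cos(105) = -16.1805

(-10.1583, -16.1805)


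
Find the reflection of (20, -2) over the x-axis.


Reflection across x-axis: (x, y) -> (x, -y)
(20, -2) -> (20, 2)

(20, 2)


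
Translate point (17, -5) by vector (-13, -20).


Translation: (x+dx, y+dy) = (17+-13, -5+-20) = (4, -25)

(4, -25)


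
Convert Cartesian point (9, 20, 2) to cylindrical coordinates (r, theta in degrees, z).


r = sqrt(9^2 + 20^2) = 21.9317
theta = atan2(20, 9) = 65.7723 deg
z = 2

r = 21.9317, theta = 65.7723 deg, z = 2


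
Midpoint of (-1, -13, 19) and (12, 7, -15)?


Midpoint = ((-1+12)/2, (-13+7)/2, (19+-15)/2) = (5.5, -3, 2)

(5.5, -3, 2)


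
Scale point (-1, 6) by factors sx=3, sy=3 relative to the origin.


Scaling: (x*sx, y*sy) = (-1*3, 6*3) = (-3, 18)

(-3, 18)


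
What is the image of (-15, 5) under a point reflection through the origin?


Reflection through origin: (x, y) -> (-x, -y)
(-15, 5) -> (15, -5)

(15, -5)


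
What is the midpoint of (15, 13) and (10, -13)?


Midpoint = ((15+10)/2, (13+-13)/2) = (12.5, 0)

(12.5, 0)


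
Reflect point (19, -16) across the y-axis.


Reflection across y-axis: (x, y) -> (-x, y)
(19, -16) -> (-19, -16)

(-19, -16)


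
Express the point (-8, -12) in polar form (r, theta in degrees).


r = sqrt((-8)^2 + (-12)^2) = 14.4222
theta = atan2(-12, -8) = 236.3099 degrees

r = 14.4222, theta = 236.3099 degrees


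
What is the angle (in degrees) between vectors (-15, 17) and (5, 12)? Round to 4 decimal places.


dot = -15*5 + 17*12 = 129
|u| = 22.6716, |v| = 13
cos(angle) = 0.4377
angle = 64.0435 degrees

64.0435 degrees


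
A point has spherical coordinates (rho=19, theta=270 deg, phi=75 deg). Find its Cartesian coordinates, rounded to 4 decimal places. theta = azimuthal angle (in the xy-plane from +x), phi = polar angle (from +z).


x = 19 * sin(75) * cos(270) = 0
y = 19 * sin(75) * sin(270) = -18.3526
z = 19 * cos(75) = 4.9176

(0, -18.3526, 4.9176)


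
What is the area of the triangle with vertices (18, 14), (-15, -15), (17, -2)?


Area = |x1(y2-y3) + x2(y3-y1) + x3(y1-y2)| / 2
= |18*(-15--2) + -15*(-2-14) + 17*(14--15)| / 2
= 249.5

249.5


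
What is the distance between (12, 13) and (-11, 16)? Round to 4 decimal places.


d = sqrt((-11-12)^2 + (16-13)^2) = 23.1948

23.1948


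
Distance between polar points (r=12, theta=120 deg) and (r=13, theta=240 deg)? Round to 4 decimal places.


d = sqrt(r1^2 + r2^2 - 2*r1*r2*cos(t2-t1))
d = sqrt(12^2 + 13^2 - 2*12*13*cos(240-120)) = 21.6564

21.6564


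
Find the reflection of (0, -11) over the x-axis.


Reflection across x-axis: (x, y) -> (x, -y)
(0, -11) -> (0, 11)

(0, 11)


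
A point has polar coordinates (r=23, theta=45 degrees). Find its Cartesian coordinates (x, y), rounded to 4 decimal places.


x = 23 * cos(45) = 16.2635
y = 23 * sin(45) = 16.2635

(16.2635, 16.2635)


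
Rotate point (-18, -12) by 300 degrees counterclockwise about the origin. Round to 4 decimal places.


x' = -18*cos(300) - -12*sin(300) = -19.3923
y' = -18*sin(300) + -12*cos(300) = 9.5885

(-19.3923, 9.5885)


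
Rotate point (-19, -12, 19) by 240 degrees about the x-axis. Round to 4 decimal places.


x' = -19
y' = -12*cos(240) - 19*sin(240) = 22.4545
z' = -12*sin(240) + 19*cos(240) = 0.8923

(-19, 22.4545, 0.8923)


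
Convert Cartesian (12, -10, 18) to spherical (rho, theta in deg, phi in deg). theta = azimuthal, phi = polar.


rho = sqrt(12^2 + (-10)^2 + 18^2) = 23.8328
theta = atan2(-10, 12) = 320.1944 deg
phi = acos(18/23.8328) = 40.9516 deg

rho = 23.8328, theta = 320.1944 deg, phi = 40.9516 deg


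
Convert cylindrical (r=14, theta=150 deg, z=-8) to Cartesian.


x = 14 * cos(150) = -12.1244
y = 14 * sin(150) = 7
z = -8

(-12.1244, 7, -8)


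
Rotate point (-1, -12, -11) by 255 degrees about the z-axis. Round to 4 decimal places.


x' = -1*cos(255) - -12*sin(255) = -11.3323
y' = -1*sin(255) + -12*cos(255) = 4.0718
z' = -11

(-11.3323, 4.0718, -11)


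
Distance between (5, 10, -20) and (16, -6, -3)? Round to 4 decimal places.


d = sqrt((16-5)^2 + (-6-10)^2 + (-3--20)^2) = 25.807

25.807


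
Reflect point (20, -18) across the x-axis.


Reflection across x-axis: (x, y) -> (x, -y)
(20, -18) -> (20, 18)

(20, 18)


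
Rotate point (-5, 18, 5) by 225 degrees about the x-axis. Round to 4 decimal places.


x' = -5
y' = 18*cos(225) - 5*sin(225) = -9.1924
z' = 18*sin(225) + 5*cos(225) = -16.2635

(-5, -9.1924, -16.2635)


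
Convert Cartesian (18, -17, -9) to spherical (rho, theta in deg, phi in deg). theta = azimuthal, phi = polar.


rho = sqrt(18^2 + (-17)^2 + (-9)^2) = 26.3439
theta = atan2(-17, 18) = 316.6366 deg
phi = acos(-9/26.3439) = 109.9765 deg

rho = 26.3439, theta = 316.6366 deg, phi = 109.9765 deg


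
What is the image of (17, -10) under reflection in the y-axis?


Reflection across y-axis: (x, y) -> (-x, y)
(17, -10) -> (-17, -10)

(-17, -10)


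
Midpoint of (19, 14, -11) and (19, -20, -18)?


Midpoint = ((19+19)/2, (14+-20)/2, (-11+-18)/2) = (19, -3, -14.5)

(19, -3, -14.5)


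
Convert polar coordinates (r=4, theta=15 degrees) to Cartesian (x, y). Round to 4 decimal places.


x = 4 * cos(15) = 3.8637
y = 4 * sin(15) = 1.0353

(3.8637, 1.0353)


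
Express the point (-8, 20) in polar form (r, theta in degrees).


r = sqrt((-8)^2 + 20^2) = 21.5407
theta = atan2(20, -8) = 111.8014 degrees

r = 21.5407, theta = 111.8014 degrees


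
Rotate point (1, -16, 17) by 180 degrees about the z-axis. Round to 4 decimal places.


x' = 1*cos(180) - -16*sin(180) = -1
y' = 1*sin(180) + -16*cos(180) = 16
z' = 17

(-1, 16, 17)


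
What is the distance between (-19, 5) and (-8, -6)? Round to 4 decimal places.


d = sqrt((-8--19)^2 + (-6-5)^2) = 15.5563

15.5563


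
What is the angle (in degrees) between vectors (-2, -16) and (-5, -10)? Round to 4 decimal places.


dot = -2*-5 + -16*-10 = 170
|u| = 16.1245, |v| = 11.1803
cos(angle) = 0.943
angle = 19.44 degrees

19.44 degrees


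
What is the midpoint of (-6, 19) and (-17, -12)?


Midpoint = ((-6+-17)/2, (19+-12)/2) = (-11.5, 3.5)

(-11.5, 3.5)


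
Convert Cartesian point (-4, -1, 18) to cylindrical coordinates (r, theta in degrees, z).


r = sqrt((-4)^2 + (-1)^2) = 4.1231
theta = atan2(-1, -4) = 194.0362 deg
z = 18

r = 4.1231, theta = 194.0362 deg, z = 18


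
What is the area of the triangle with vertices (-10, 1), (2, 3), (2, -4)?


Area = |x1(y2-y3) + x2(y3-y1) + x3(y1-y2)| / 2
= |-10*(3--4) + 2*(-4-1) + 2*(1-3)| / 2
= 42

42


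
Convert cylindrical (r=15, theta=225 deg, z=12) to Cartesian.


x = 15 * cos(225) = -10.6066
y = 15 * sin(225) = -10.6066
z = 12

(-10.6066, -10.6066, 12)


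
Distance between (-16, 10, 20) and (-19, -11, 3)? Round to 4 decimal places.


d = sqrt((-19--16)^2 + (-11-10)^2 + (3-20)^2) = 27.1846

27.1846


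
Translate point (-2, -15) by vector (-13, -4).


Translation: (x+dx, y+dy) = (-2+-13, -15+-4) = (-15, -19)

(-15, -19)


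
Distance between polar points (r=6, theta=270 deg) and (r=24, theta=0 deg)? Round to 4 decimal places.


d = sqrt(r1^2 + r2^2 - 2*r1*r2*cos(t2-t1))
d = sqrt(6^2 + 24^2 - 2*6*24*cos(0-270)) = 24.7386

24.7386


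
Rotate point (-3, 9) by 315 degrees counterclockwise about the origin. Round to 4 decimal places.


x' = -3*cos(315) - 9*sin(315) = 4.2426
y' = -3*sin(315) + 9*cos(315) = 8.4853

(4.2426, 8.4853)


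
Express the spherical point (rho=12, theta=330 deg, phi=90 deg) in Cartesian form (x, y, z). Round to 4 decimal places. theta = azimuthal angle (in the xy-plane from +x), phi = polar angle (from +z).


x = 12 * sin(90) * cos(330) = 10.3923
y = 12 * sin(90) * sin(330) = -6
z = 12 * cos(90) = 0

(10.3923, -6, 0)


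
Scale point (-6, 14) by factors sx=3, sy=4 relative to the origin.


Scaling: (x*sx, y*sy) = (-6*3, 14*4) = (-18, 56)

(-18, 56)


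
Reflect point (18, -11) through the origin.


Reflection through origin: (x, y) -> (-x, -y)
(18, -11) -> (-18, 11)

(-18, 11)


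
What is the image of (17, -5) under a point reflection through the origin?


Reflection through origin: (x, y) -> (-x, -y)
(17, -5) -> (-17, 5)

(-17, 5)


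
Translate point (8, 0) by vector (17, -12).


Translation: (x+dx, y+dy) = (8+17, 0+-12) = (25, -12)

(25, -12)


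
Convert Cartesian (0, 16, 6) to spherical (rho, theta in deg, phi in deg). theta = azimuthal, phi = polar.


rho = sqrt(0^2 + 16^2 + 6^2) = 17.088
theta = atan2(16, 0) = 90 deg
phi = acos(6/17.088) = 69.444 deg

rho = 17.088, theta = 90 deg, phi = 69.444 deg


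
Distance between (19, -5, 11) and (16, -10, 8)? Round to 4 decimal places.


d = sqrt((16-19)^2 + (-10--5)^2 + (8-11)^2) = 6.5574

6.5574


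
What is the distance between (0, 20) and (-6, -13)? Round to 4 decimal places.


d = sqrt((-6-0)^2 + (-13-20)^2) = 33.541

33.541


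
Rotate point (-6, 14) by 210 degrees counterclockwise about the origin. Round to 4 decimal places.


x' = -6*cos(210) - 14*sin(210) = 12.1962
y' = -6*sin(210) + 14*cos(210) = -9.1244

(12.1962, -9.1244)


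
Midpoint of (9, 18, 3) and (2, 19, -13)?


Midpoint = ((9+2)/2, (18+19)/2, (3+-13)/2) = (5.5, 18.5, -5)

(5.5, 18.5, -5)


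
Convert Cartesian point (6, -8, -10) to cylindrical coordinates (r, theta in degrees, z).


r = sqrt(6^2 + (-8)^2) = 10
theta = atan2(-8, 6) = 306.8699 deg
z = -10

r = 10, theta = 306.8699 deg, z = -10


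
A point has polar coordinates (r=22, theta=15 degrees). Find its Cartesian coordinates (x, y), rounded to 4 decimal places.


x = 22 * cos(15) = 21.2504
y = 22 * sin(15) = 5.694

(21.2504, 5.694)


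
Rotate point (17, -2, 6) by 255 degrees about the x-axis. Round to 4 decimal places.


x' = 17
y' = -2*cos(255) - 6*sin(255) = 6.3132
z' = -2*sin(255) + 6*cos(255) = 0.3789

(17, 6.3132, 0.3789)


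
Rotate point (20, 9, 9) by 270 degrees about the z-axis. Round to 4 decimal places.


x' = 20*cos(270) - 9*sin(270) = 9
y' = 20*sin(270) + 9*cos(270) = -20
z' = 9

(9, -20, 9)


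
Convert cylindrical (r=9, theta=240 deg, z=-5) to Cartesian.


x = 9 * cos(240) = -4.5
y = 9 * sin(240) = -7.7942
z = -5

(-4.5, -7.7942, -5)


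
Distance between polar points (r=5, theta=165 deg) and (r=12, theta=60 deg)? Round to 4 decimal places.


d = sqrt(r1^2 + r2^2 - 2*r1*r2*cos(t2-t1))
d = sqrt(5^2 + 12^2 - 2*5*12*cos(60-165)) = 14.1442

14.1442


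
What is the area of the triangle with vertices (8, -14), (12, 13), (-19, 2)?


Area = |x1(y2-y3) + x2(y3-y1) + x3(y1-y2)| / 2
= |8*(13-2) + 12*(2--14) + -19*(-14-13)| / 2
= 396.5

396.5


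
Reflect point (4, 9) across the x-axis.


Reflection across x-axis: (x, y) -> (x, -y)
(4, 9) -> (4, -9)

(4, -9)


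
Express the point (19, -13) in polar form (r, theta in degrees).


r = sqrt(19^2 + (-13)^2) = 23.0217
theta = atan2(-13, 19) = 325.6197 degrees

r = 23.0217, theta = 325.6197 degrees


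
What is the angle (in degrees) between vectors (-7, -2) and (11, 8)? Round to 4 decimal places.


dot = -7*11 + -2*8 = -93
|u| = 7.2801, |v| = 13.6015
cos(angle) = -0.9392
angle = 159.918 degrees

159.918 degrees


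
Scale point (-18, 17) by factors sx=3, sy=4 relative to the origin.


Scaling: (x*sx, y*sy) = (-18*3, 17*4) = (-54, 68)

(-54, 68)


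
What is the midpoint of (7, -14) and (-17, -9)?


Midpoint = ((7+-17)/2, (-14+-9)/2) = (-5, -11.5)

(-5, -11.5)


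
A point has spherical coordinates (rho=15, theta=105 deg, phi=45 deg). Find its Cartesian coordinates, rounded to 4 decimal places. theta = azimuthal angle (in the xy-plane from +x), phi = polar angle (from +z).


x = 15 * sin(45) * cos(105) = -2.7452
y = 15 * sin(45) * sin(105) = 10.2452
z = 15 * cos(45) = 10.6066

(-2.7452, 10.2452, 10.6066)


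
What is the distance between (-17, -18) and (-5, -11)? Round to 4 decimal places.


d = sqrt((-5--17)^2 + (-11--18)^2) = 13.8924

13.8924


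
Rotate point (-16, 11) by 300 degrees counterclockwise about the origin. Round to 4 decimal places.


x' = -16*cos(300) - 11*sin(300) = 1.5263
y' = -16*sin(300) + 11*cos(300) = 19.3564

(1.5263, 19.3564)


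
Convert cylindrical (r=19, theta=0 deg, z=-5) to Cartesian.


x = 19 * cos(0) = 19
y = 19 * sin(0) = 0
z = -5

(19, 0, -5)


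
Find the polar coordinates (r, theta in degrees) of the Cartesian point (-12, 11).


r = sqrt((-12)^2 + 11^2) = 16.2788
theta = atan2(11, -12) = 137.4896 degrees

r = 16.2788, theta = 137.4896 degrees


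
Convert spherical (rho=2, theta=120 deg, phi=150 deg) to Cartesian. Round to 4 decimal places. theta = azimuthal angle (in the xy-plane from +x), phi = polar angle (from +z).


x = 2 * sin(150) * cos(120) = -0.5
y = 2 * sin(150) * sin(120) = 0.866
z = 2 * cos(150) = -1.7321

(-0.5, 0.866, -1.7321)


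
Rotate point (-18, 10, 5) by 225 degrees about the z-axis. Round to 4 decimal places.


x' = -18*cos(225) - 10*sin(225) = 19.799
y' = -18*sin(225) + 10*cos(225) = 5.6569
z' = 5

(19.799, 5.6569, 5)


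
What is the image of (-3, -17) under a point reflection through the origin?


Reflection through origin: (x, y) -> (-x, -y)
(-3, -17) -> (3, 17)

(3, 17)


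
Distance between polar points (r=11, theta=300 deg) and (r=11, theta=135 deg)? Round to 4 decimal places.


d = sqrt(r1^2 + r2^2 - 2*r1*r2*cos(t2-t1))
d = sqrt(11^2 + 11^2 - 2*11*11*cos(135-300)) = 21.8118

21.8118


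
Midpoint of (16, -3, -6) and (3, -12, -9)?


Midpoint = ((16+3)/2, (-3+-12)/2, (-6+-9)/2) = (9.5, -7.5, -7.5)

(9.5, -7.5, -7.5)


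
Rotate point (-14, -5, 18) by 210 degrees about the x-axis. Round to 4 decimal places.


x' = -14
y' = -5*cos(210) - 18*sin(210) = 13.3301
z' = -5*sin(210) + 18*cos(210) = -13.0885

(-14, 13.3301, -13.0885)


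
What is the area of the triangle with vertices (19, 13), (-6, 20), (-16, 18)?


Area = |x1(y2-y3) + x2(y3-y1) + x3(y1-y2)| / 2
= |19*(20-18) + -6*(18-13) + -16*(13-20)| / 2
= 60

60


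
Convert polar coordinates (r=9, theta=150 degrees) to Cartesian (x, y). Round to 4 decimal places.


x = 9 * cos(150) = -7.7942
y = 9 * sin(150) = 4.5

(-7.7942, 4.5)


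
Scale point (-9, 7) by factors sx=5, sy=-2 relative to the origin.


Scaling: (x*sx, y*sy) = (-9*5, 7*-2) = (-45, -14)

(-45, -14)


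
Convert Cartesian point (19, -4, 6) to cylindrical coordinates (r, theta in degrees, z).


r = sqrt(19^2 + (-4)^2) = 19.4165
theta = atan2(-4, 19) = 348.1113 deg
z = 6

r = 19.4165, theta = 348.1113 deg, z = 6


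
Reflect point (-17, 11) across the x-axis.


Reflection across x-axis: (x, y) -> (x, -y)
(-17, 11) -> (-17, -11)

(-17, -11)


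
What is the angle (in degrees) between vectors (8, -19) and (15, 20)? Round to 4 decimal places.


dot = 8*15 + -19*20 = -260
|u| = 20.6155, |v| = 25
cos(angle) = -0.5045
angle = 120.2964 degrees

120.2964 degrees


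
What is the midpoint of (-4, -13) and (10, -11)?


Midpoint = ((-4+10)/2, (-13+-11)/2) = (3, -12)

(3, -12)


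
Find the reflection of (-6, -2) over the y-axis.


Reflection across y-axis: (x, y) -> (-x, y)
(-6, -2) -> (6, -2)

(6, -2)


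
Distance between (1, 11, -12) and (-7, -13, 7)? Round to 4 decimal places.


d = sqrt((-7-1)^2 + (-13-11)^2 + (7--12)^2) = 31.6386

31.6386


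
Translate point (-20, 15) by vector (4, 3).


Translation: (x+dx, y+dy) = (-20+4, 15+3) = (-16, 18)

(-16, 18)


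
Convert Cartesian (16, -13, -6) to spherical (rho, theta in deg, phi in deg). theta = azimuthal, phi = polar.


rho = sqrt(16^2 + (-13)^2 + (-6)^2) = 21.4709
theta = atan2(-13, 16) = 320.9061 deg
phi = acos(-6/21.4709) = 106.2273 deg

rho = 21.4709, theta = 320.9061 deg, phi = 106.2273 deg


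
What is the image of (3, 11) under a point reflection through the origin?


Reflection through origin: (x, y) -> (-x, -y)
(3, 11) -> (-3, -11)

(-3, -11)


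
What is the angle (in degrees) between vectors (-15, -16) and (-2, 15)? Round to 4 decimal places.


dot = -15*-2 + -16*15 = -210
|u| = 21.9317, |v| = 15.1327
cos(angle) = -0.6327
angle = 129.253 degrees

129.253 degrees


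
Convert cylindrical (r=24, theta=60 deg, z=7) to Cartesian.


x = 24 * cos(60) = 12
y = 24 * sin(60) = 20.7846
z = 7

(12, 20.7846, 7)


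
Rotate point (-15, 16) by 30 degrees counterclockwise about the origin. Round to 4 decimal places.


x' = -15*cos(30) - 16*sin(30) = -20.9904
y' = -15*sin(30) + 16*cos(30) = 6.3564

(-20.9904, 6.3564)


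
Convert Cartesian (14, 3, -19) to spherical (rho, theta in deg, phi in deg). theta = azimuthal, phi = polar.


rho = sqrt(14^2 + 3^2 + (-19)^2) = 23.7908
theta = atan2(3, 14) = 12.0948 deg
phi = acos(-19/23.7908) = 142.9994 deg

rho = 23.7908, theta = 12.0948 deg, phi = 142.9994 deg


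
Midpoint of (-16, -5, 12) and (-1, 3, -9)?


Midpoint = ((-16+-1)/2, (-5+3)/2, (12+-9)/2) = (-8.5, -1, 1.5)

(-8.5, -1, 1.5)


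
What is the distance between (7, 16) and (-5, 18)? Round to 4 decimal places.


d = sqrt((-5-7)^2 + (18-16)^2) = 12.1655

12.1655


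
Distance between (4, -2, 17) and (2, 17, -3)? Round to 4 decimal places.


d = sqrt((2-4)^2 + (17--2)^2 + (-3-17)^2) = 27.6586

27.6586


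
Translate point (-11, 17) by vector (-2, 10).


Translation: (x+dx, y+dy) = (-11+-2, 17+10) = (-13, 27)

(-13, 27)


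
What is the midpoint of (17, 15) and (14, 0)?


Midpoint = ((17+14)/2, (15+0)/2) = (15.5, 7.5)

(15.5, 7.5)


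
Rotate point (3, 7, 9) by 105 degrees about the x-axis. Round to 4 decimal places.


x' = 3
y' = 7*cos(105) - 9*sin(105) = -10.5051
z' = 7*sin(105) + 9*cos(105) = 4.4321

(3, -10.5051, 4.4321)


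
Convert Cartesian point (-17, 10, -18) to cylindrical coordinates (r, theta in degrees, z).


r = sqrt((-17)^2 + 10^2) = 19.7231
theta = atan2(10, -17) = 149.5345 deg
z = -18

r = 19.7231, theta = 149.5345 deg, z = -18


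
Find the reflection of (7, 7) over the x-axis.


Reflection across x-axis: (x, y) -> (x, -y)
(7, 7) -> (7, -7)

(7, -7)


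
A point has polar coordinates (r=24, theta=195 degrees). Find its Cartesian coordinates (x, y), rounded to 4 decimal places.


x = 24 * cos(195) = -23.1822
y = 24 * sin(195) = -6.2117

(-23.1822, -6.2117)


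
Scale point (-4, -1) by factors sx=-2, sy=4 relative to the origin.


Scaling: (x*sx, y*sy) = (-4*-2, -1*4) = (8, -4)

(8, -4)


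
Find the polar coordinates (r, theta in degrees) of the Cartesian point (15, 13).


r = sqrt(15^2 + 13^2) = 19.8494
theta = atan2(13, 15) = 40.9144 degrees

r = 19.8494, theta = 40.9144 degrees


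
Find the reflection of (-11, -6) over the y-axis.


Reflection across y-axis: (x, y) -> (-x, y)
(-11, -6) -> (11, -6)

(11, -6)


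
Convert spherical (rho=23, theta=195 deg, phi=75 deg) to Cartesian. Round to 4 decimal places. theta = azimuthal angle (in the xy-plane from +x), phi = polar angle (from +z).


x = 23 * sin(75) * cos(195) = -21.4593
y = 23 * sin(75) * sin(195) = -5.75
z = 23 * cos(75) = 5.9528

(-21.4593, -5.75, 5.9528)


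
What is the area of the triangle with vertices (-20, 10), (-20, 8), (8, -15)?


Area = |x1(y2-y3) + x2(y3-y1) + x3(y1-y2)| / 2
= |-20*(8--15) + -20*(-15-10) + 8*(10-8)| / 2
= 28

28


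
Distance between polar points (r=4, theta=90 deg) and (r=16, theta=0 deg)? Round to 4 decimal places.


d = sqrt(r1^2 + r2^2 - 2*r1*r2*cos(t2-t1))
d = sqrt(4^2 + 16^2 - 2*4*16*cos(0-90)) = 16.4924

16.4924


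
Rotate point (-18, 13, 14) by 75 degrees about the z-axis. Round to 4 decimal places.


x' = -18*cos(75) - 13*sin(75) = -17.2158
y' = -18*sin(75) + 13*cos(75) = -14.022
z' = 14

(-17.2158, -14.022, 14)


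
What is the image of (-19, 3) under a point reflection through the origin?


Reflection through origin: (x, y) -> (-x, -y)
(-19, 3) -> (19, -3)

(19, -3)


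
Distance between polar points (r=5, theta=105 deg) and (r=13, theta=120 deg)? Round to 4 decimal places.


d = sqrt(r1^2 + r2^2 - 2*r1*r2*cos(t2-t1))
d = sqrt(5^2 + 13^2 - 2*5*13*cos(120-105)) = 8.2722

8.2722


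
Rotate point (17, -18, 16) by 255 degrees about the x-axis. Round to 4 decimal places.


x' = 17
y' = -18*cos(255) - 16*sin(255) = 20.1136
z' = -18*sin(255) + 16*cos(255) = 13.2456

(17, 20.1136, 13.2456)


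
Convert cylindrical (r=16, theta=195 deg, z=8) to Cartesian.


x = 16 * cos(195) = -15.4548
y = 16 * sin(195) = -4.1411
z = 8

(-15.4548, -4.1411, 8)


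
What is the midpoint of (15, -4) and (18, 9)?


Midpoint = ((15+18)/2, (-4+9)/2) = (16.5, 2.5)

(16.5, 2.5)


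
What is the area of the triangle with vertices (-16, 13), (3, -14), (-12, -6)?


Area = |x1(y2-y3) + x2(y3-y1) + x3(y1-y2)| / 2
= |-16*(-14--6) + 3*(-6-13) + -12*(13--14)| / 2
= 126.5

126.5


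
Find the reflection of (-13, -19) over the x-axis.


Reflection across x-axis: (x, y) -> (x, -y)
(-13, -19) -> (-13, 19)

(-13, 19)


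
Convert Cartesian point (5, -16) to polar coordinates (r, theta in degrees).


r = sqrt(5^2 + (-16)^2) = 16.7631
theta = atan2(-16, 5) = 287.354 degrees

r = 16.7631, theta = 287.354 degrees


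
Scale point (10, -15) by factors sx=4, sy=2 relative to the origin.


Scaling: (x*sx, y*sy) = (10*4, -15*2) = (40, -30)

(40, -30)


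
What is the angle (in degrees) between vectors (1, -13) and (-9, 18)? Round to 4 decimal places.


dot = 1*-9 + -13*18 = -243
|u| = 13.0384, |v| = 20.1246
cos(angle) = -0.9261
angle = 157.8337 degrees

157.8337 degrees


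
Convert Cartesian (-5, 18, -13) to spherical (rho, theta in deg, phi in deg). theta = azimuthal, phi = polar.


rho = sqrt((-5)^2 + 18^2 + (-13)^2) = 22.7596
theta = atan2(18, -5) = 105.5241 deg
phi = acos(-13/22.7596) = 124.8331 deg

rho = 22.7596, theta = 105.5241 deg, phi = 124.8331 deg


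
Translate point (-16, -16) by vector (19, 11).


Translation: (x+dx, y+dy) = (-16+19, -16+11) = (3, -5)

(3, -5)


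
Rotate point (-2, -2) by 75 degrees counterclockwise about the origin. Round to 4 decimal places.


x' = -2*cos(75) - -2*sin(75) = 1.4142
y' = -2*sin(75) + -2*cos(75) = -2.4495

(1.4142, -2.4495)


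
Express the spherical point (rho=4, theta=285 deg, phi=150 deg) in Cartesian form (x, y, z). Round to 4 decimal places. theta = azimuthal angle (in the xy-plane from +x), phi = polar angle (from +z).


x = 4 * sin(150) * cos(285) = 0.5176
y = 4 * sin(150) * sin(285) = -1.9319
z = 4 * cos(150) = -3.4641

(0.5176, -1.9319, -3.4641)


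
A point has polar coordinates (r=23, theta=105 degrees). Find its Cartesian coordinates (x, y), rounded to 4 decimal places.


x = 23 * cos(105) = -5.9528
y = 23 * sin(105) = 22.2163

(-5.9528, 22.2163)


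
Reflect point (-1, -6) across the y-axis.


Reflection across y-axis: (x, y) -> (-x, y)
(-1, -6) -> (1, -6)

(1, -6)


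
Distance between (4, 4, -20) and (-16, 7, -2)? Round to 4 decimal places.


d = sqrt((-16-4)^2 + (7-4)^2 + (-2--20)^2) = 27.074

27.074


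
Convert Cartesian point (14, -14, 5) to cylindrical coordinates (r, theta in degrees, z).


r = sqrt(14^2 + (-14)^2) = 19.799
theta = atan2(-14, 14) = 315 deg
z = 5

r = 19.799, theta = 315 deg, z = 5


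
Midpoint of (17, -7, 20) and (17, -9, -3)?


Midpoint = ((17+17)/2, (-7+-9)/2, (20+-3)/2) = (17, -8, 8.5)

(17, -8, 8.5)


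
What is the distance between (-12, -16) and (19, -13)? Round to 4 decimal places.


d = sqrt((19--12)^2 + (-13--16)^2) = 31.1448

31.1448


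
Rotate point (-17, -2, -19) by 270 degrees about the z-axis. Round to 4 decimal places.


x' = -17*cos(270) - -2*sin(270) = -2
y' = -17*sin(270) + -2*cos(270) = 17
z' = -19

(-2, 17, -19)


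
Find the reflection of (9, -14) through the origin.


Reflection through origin: (x, y) -> (-x, -y)
(9, -14) -> (-9, 14)

(-9, 14)


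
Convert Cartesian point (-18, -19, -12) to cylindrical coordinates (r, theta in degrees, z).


r = sqrt((-18)^2 + (-19)^2) = 26.1725
theta = atan2(-19, -18) = 226.5482 deg
z = -12

r = 26.1725, theta = 226.5482 deg, z = -12


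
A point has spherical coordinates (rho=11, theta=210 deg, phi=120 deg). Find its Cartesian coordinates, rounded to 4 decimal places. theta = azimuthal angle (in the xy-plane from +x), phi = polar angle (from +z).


x = 11 * sin(120) * cos(210) = -8.25
y = 11 * sin(120) * sin(210) = -4.7631
z = 11 * cos(120) = -5.5

(-8.25, -4.7631, -5.5)


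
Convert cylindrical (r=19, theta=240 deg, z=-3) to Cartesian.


x = 19 * cos(240) = -9.5
y = 19 * sin(240) = -16.4545
z = -3

(-9.5, -16.4545, -3)


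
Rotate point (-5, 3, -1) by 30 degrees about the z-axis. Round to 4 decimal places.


x' = -5*cos(30) - 3*sin(30) = -5.8301
y' = -5*sin(30) + 3*cos(30) = 0.0981
z' = -1

(-5.8301, 0.0981, -1)


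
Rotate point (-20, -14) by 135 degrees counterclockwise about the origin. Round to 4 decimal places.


x' = -20*cos(135) - -14*sin(135) = 24.0416
y' = -20*sin(135) + -14*cos(135) = -4.2426

(24.0416, -4.2426)


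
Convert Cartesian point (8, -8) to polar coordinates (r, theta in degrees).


r = sqrt(8^2 + (-8)^2) = 11.3137
theta = atan2(-8, 8) = 315 degrees

r = 11.3137, theta = 315 degrees


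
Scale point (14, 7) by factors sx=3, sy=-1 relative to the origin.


Scaling: (x*sx, y*sy) = (14*3, 7*-1) = (42, -7)

(42, -7)


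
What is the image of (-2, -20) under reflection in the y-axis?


Reflection across y-axis: (x, y) -> (-x, y)
(-2, -20) -> (2, -20)

(2, -20)


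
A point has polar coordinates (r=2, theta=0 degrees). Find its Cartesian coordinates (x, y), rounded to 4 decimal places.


x = 2 * cos(0) = 2
y = 2 * sin(0) = 0

(2, 0)


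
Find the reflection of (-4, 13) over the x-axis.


Reflection across x-axis: (x, y) -> (x, -y)
(-4, 13) -> (-4, -13)

(-4, -13)


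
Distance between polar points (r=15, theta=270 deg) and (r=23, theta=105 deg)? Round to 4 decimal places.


d = sqrt(r1^2 + r2^2 - 2*r1*r2*cos(t2-t1))
d = sqrt(15^2 + 23^2 - 2*15*23*cos(105-270)) = 37.6894

37.6894


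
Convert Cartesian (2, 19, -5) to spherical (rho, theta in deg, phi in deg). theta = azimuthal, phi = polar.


rho = sqrt(2^2 + 19^2 + (-5)^2) = 19.7484
theta = atan2(19, 2) = 83.991 deg
phi = acos(-5/19.7484) = 104.6661 deg

rho = 19.7484, theta = 83.991 deg, phi = 104.6661 deg


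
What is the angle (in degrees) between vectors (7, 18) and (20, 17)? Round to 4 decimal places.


dot = 7*20 + 18*17 = 446
|u| = 19.3132, |v| = 26.2488
cos(angle) = 0.8798
angle = 28.385 degrees

28.385 degrees


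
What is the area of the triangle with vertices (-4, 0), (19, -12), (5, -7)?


Area = |x1(y2-y3) + x2(y3-y1) + x3(y1-y2)| / 2
= |-4*(-12--7) + 19*(-7-0) + 5*(0--12)| / 2
= 26.5

26.5


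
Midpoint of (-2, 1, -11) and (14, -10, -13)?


Midpoint = ((-2+14)/2, (1+-10)/2, (-11+-13)/2) = (6, -4.5, -12)

(6, -4.5, -12)


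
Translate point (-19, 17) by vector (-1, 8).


Translation: (x+dx, y+dy) = (-19+-1, 17+8) = (-20, 25)

(-20, 25)


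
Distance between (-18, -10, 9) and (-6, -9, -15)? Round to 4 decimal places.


d = sqrt((-6--18)^2 + (-9--10)^2 + (-15-9)^2) = 26.8514

26.8514


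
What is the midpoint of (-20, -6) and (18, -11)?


Midpoint = ((-20+18)/2, (-6+-11)/2) = (-1, -8.5)

(-1, -8.5)


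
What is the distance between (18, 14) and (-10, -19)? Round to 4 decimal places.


d = sqrt((-10-18)^2 + (-19-14)^2) = 43.2782

43.2782


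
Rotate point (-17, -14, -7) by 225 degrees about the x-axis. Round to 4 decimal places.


x' = -17
y' = -14*cos(225) - -7*sin(225) = 4.9497
z' = -14*sin(225) + -7*cos(225) = 14.8492

(-17, 4.9497, 14.8492)


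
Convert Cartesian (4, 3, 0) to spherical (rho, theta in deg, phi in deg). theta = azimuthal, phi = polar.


rho = sqrt(4^2 + 3^2 + 0^2) = 5
theta = atan2(3, 4) = 36.8699 deg
phi = acos(0/5) = 90 deg

rho = 5, theta = 36.8699 deg, phi = 90 deg


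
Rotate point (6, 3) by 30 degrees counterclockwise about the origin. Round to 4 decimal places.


x' = 6*cos(30) - 3*sin(30) = 3.6962
y' = 6*sin(30) + 3*cos(30) = 5.5981

(3.6962, 5.5981)


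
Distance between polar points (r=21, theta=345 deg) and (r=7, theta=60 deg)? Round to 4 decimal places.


d = sqrt(r1^2 + r2^2 - 2*r1*r2*cos(t2-t1))
d = sqrt(21^2 + 7^2 - 2*21*7*cos(60-345)) = 20.3447

20.3447


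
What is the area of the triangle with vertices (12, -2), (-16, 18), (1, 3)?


Area = |x1(y2-y3) + x2(y3-y1) + x3(y1-y2)| / 2
= |12*(18-3) + -16*(3--2) + 1*(-2-18)| / 2
= 40

40


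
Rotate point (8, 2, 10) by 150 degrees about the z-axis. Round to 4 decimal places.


x' = 8*cos(150) - 2*sin(150) = -7.9282
y' = 8*sin(150) + 2*cos(150) = 2.2679
z' = 10

(-7.9282, 2.2679, 10)


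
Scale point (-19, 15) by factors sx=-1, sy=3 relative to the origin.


Scaling: (x*sx, y*sy) = (-19*-1, 15*3) = (19, 45)

(19, 45)


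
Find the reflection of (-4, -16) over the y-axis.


Reflection across y-axis: (x, y) -> (-x, y)
(-4, -16) -> (4, -16)

(4, -16)


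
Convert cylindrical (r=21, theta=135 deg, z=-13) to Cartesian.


x = 21 * cos(135) = -14.8492
y = 21 * sin(135) = 14.8492
z = -13

(-14.8492, 14.8492, -13)


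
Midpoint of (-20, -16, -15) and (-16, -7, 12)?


Midpoint = ((-20+-16)/2, (-16+-7)/2, (-15+12)/2) = (-18, -11.5, -1.5)

(-18, -11.5, -1.5)


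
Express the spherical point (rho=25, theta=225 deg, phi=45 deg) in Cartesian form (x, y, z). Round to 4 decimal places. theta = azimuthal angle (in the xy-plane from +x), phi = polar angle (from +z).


x = 25 * sin(45) * cos(225) = -12.5
y = 25 * sin(45) * sin(225) = -12.5
z = 25 * cos(45) = 17.6777

(-12.5, -12.5, 17.6777)


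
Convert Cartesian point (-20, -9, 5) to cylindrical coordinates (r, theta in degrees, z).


r = sqrt((-20)^2 + (-9)^2) = 21.9317
theta = atan2(-9, -20) = 204.2277 deg
z = 5

r = 21.9317, theta = 204.2277 deg, z = 5


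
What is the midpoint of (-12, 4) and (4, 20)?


Midpoint = ((-12+4)/2, (4+20)/2) = (-4, 12)

(-4, 12)


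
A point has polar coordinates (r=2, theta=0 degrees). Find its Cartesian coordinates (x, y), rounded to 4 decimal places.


x = 2 * cos(0) = 2
y = 2 * sin(0) = 0

(2, 0)


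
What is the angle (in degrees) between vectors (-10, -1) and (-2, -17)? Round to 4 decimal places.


dot = -10*-2 + -1*-17 = 37
|u| = 10.0499, |v| = 17.1172
cos(angle) = 0.2151
angle = 77.5796 degrees

77.5796 degrees


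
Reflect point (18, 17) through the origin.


Reflection through origin: (x, y) -> (-x, -y)
(18, 17) -> (-18, -17)

(-18, -17)


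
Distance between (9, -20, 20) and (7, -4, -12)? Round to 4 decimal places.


d = sqrt((7-9)^2 + (-4--20)^2 + (-12-20)^2) = 35.8329

35.8329


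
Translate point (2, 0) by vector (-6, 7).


Translation: (x+dx, y+dy) = (2+-6, 0+7) = (-4, 7)

(-4, 7)


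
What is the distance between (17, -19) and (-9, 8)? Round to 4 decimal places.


d = sqrt((-9-17)^2 + (8--19)^2) = 37.4833

37.4833


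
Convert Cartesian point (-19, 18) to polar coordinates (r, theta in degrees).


r = sqrt((-19)^2 + 18^2) = 26.1725
theta = atan2(18, -19) = 136.5482 degrees

r = 26.1725, theta = 136.5482 degrees


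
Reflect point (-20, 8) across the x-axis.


Reflection across x-axis: (x, y) -> (x, -y)
(-20, 8) -> (-20, -8)

(-20, -8)


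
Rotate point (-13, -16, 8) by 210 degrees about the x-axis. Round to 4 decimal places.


x' = -13
y' = -16*cos(210) - 8*sin(210) = 17.8564
z' = -16*sin(210) + 8*cos(210) = 1.0718

(-13, 17.8564, 1.0718)


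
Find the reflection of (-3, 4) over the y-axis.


Reflection across y-axis: (x, y) -> (-x, y)
(-3, 4) -> (3, 4)

(3, 4)


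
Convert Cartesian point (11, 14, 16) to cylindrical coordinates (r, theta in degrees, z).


r = sqrt(11^2 + 14^2) = 17.8045
theta = atan2(14, 11) = 51.8428 deg
z = 16

r = 17.8045, theta = 51.8428 deg, z = 16


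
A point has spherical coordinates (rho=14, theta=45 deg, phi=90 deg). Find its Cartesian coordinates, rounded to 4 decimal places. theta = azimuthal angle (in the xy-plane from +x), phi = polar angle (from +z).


x = 14 * sin(90) * cos(45) = 9.8995
y = 14 * sin(90) * sin(45) = 9.8995
z = 14 * cos(90) = 0

(9.8995, 9.8995, 0)


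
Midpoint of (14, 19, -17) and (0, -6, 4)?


Midpoint = ((14+0)/2, (19+-6)/2, (-17+4)/2) = (7, 6.5, -6.5)

(7, 6.5, -6.5)


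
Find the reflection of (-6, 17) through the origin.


Reflection through origin: (x, y) -> (-x, -y)
(-6, 17) -> (6, -17)

(6, -17)


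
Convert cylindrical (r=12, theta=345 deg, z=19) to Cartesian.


x = 12 * cos(345) = 11.5911
y = 12 * sin(345) = -3.1058
z = 19

(11.5911, -3.1058, 19)


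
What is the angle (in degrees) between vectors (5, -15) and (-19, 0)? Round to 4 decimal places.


dot = 5*-19 + -15*0 = -95
|u| = 15.8114, |v| = 19
cos(angle) = -0.3162
angle = 108.4349 degrees

108.4349 degrees


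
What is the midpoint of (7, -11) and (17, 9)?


Midpoint = ((7+17)/2, (-11+9)/2) = (12, -1)

(12, -1)


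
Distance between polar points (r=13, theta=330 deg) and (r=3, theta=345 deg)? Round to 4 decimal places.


d = sqrt(r1^2 + r2^2 - 2*r1*r2*cos(t2-t1))
d = sqrt(13^2 + 3^2 - 2*13*3*cos(345-330)) = 10.132

10.132


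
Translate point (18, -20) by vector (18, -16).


Translation: (x+dx, y+dy) = (18+18, -20+-16) = (36, -36)

(36, -36)


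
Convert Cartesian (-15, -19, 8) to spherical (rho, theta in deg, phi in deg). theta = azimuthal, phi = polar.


rho = sqrt((-15)^2 + (-19)^2 + 8^2) = 25.4951
theta = atan2(-19, -15) = 231.7098 deg
phi = acos(8/25.4951) = 71.7125 deg

rho = 25.4951, theta = 231.7098 deg, phi = 71.7125 deg


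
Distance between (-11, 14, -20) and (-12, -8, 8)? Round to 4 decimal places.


d = sqrt((-12--11)^2 + (-8-14)^2 + (8--20)^2) = 35.623

35.623


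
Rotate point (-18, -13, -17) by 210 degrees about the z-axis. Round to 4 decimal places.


x' = -18*cos(210) - -13*sin(210) = 9.0885
y' = -18*sin(210) + -13*cos(210) = 20.2583
z' = -17

(9.0885, 20.2583, -17)


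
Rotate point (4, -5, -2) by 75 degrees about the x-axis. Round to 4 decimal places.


x' = 4
y' = -5*cos(75) - -2*sin(75) = 0.6378
z' = -5*sin(75) + -2*cos(75) = -5.3473

(4, 0.6378, -5.3473)


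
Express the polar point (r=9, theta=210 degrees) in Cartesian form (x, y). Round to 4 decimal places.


x = 9 * cos(210) = -7.7942
y = 9 * sin(210) = -4.5

(-7.7942, -4.5)


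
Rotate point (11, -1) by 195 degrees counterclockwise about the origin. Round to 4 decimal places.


x' = 11*cos(195) - -1*sin(195) = -10.884
y' = 11*sin(195) + -1*cos(195) = -1.8811

(-10.884, -1.8811)


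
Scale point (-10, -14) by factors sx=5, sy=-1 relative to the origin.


Scaling: (x*sx, y*sy) = (-10*5, -14*-1) = (-50, 14)

(-50, 14)


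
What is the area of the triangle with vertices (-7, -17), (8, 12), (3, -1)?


Area = |x1(y2-y3) + x2(y3-y1) + x3(y1-y2)| / 2
= |-7*(12--1) + 8*(-1--17) + 3*(-17-12)| / 2
= 25

25


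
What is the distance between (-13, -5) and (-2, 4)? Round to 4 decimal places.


d = sqrt((-2--13)^2 + (4--5)^2) = 14.2127

14.2127


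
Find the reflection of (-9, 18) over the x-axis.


Reflection across x-axis: (x, y) -> (x, -y)
(-9, 18) -> (-9, -18)

(-9, -18)


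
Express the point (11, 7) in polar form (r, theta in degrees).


r = sqrt(11^2 + 7^2) = 13.0384
theta = atan2(7, 11) = 32.4712 degrees

r = 13.0384, theta = 32.4712 degrees


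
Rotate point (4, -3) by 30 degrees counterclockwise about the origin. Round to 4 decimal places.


x' = 4*cos(30) - -3*sin(30) = 4.9641
y' = 4*sin(30) + -3*cos(30) = -0.5981

(4.9641, -0.5981)


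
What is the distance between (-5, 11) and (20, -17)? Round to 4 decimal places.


d = sqrt((20--5)^2 + (-17-11)^2) = 37.5366

37.5366


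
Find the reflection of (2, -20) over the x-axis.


Reflection across x-axis: (x, y) -> (x, -y)
(2, -20) -> (2, 20)

(2, 20)


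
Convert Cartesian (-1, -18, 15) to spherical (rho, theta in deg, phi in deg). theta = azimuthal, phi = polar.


rho = sqrt((-1)^2 + (-18)^2 + 15^2) = 23.4521
theta = atan2(-18, -1) = 266.8202 deg
phi = acos(15/23.4521) = 50.2378 deg

rho = 23.4521, theta = 266.8202 deg, phi = 50.2378 deg


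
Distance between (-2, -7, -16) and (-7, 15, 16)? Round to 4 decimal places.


d = sqrt((-7--2)^2 + (15--7)^2 + (16--16)^2) = 39.1535

39.1535


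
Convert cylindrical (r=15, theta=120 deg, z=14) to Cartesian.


x = 15 * cos(120) = -7.5
y = 15 * sin(120) = 12.9904
z = 14

(-7.5, 12.9904, 14)


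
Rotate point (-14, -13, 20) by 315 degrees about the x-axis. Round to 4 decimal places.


x' = -14
y' = -13*cos(315) - 20*sin(315) = 4.9497
z' = -13*sin(315) + 20*cos(315) = 23.3345

(-14, 4.9497, 23.3345)


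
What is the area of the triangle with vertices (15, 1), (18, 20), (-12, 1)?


Area = |x1(y2-y3) + x2(y3-y1) + x3(y1-y2)| / 2
= |15*(20-1) + 18*(1-1) + -12*(1-20)| / 2
= 256.5

256.5


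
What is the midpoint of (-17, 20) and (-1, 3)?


Midpoint = ((-17+-1)/2, (20+3)/2) = (-9, 11.5)

(-9, 11.5)


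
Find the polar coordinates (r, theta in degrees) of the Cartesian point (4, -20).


r = sqrt(4^2 + (-20)^2) = 20.3961
theta = atan2(-20, 4) = 281.3099 degrees

r = 20.3961, theta = 281.3099 degrees


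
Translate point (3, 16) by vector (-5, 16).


Translation: (x+dx, y+dy) = (3+-5, 16+16) = (-2, 32)

(-2, 32)


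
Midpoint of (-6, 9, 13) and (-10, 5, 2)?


Midpoint = ((-6+-10)/2, (9+5)/2, (13+2)/2) = (-8, 7, 7.5)

(-8, 7, 7.5)


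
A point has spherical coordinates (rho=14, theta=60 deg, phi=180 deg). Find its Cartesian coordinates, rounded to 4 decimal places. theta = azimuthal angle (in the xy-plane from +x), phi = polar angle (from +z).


x = 14 * sin(180) * cos(60) = 0
y = 14 * sin(180) * sin(60) = 0
z = 14 * cos(180) = -14

(0, 0, -14)


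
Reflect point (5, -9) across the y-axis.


Reflection across y-axis: (x, y) -> (-x, y)
(5, -9) -> (-5, -9)

(-5, -9)


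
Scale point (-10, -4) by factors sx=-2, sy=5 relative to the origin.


Scaling: (x*sx, y*sy) = (-10*-2, -4*5) = (20, -20)

(20, -20)


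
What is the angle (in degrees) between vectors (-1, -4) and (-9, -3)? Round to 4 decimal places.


dot = -1*-9 + -4*-3 = 21
|u| = 4.1231, |v| = 9.4868
cos(angle) = 0.5369
angle = 57.5288 degrees

57.5288 degrees


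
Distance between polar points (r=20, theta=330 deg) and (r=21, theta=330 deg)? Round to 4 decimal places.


d = sqrt(r1^2 + r2^2 - 2*r1*r2*cos(t2-t1))
d = sqrt(20^2 + 21^2 - 2*20*21*cos(330-330)) = 1

1


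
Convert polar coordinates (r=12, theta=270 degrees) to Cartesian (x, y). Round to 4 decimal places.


x = 12 * cos(270) = 0
y = 12 * sin(270) = -12

(0, -12)


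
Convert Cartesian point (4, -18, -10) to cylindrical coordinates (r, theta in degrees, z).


r = sqrt(4^2 + (-18)^2) = 18.4391
theta = atan2(-18, 4) = 282.5288 deg
z = -10

r = 18.4391, theta = 282.5288 deg, z = -10


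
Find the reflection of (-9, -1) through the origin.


Reflection through origin: (x, y) -> (-x, -y)
(-9, -1) -> (9, 1)

(9, 1)


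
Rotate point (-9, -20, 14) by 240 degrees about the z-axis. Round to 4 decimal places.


x' = -9*cos(240) - -20*sin(240) = -12.8205
y' = -9*sin(240) + -20*cos(240) = 17.7942
z' = 14

(-12.8205, 17.7942, 14)


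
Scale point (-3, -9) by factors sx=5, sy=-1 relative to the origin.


Scaling: (x*sx, y*sy) = (-3*5, -9*-1) = (-15, 9)

(-15, 9)


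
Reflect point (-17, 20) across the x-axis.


Reflection across x-axis: (x, y) -> (x, -y)
(-17, 20) -> (-17, -20)

(-17, -20)
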